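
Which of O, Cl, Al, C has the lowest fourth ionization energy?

Cl

The fourth ionization energy removes an electron from the +3 ion. For each element: O³⁺ still has 3 valence electrons; Cl³⁺ still has 4 valence electrons; Al³⁺ is the bare [Ne] core; C³⁺ still has 1 valence electron.
Pulling an electron out of a noble-gas core costs far more than removing a remaining valence electron, so Al sits at the high end of IE_4.
Valence configurations: O³⁺ [He]2s²2p¹, Cl³⁺ [Ne]3s²3p², C³⁺ [He]2s¹.
Tabulated IE_4 (kJ/mol): O 7469, Cl 5159, Al 11577, C 6223.
Hence IE_4: Cl < C < O < Al.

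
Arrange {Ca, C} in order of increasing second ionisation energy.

IE_2 is the cost of taking one more electron from the +1 cation: Ca⁺ still has 1 valence electron; C⁺ still has 3 valence electrons.
All are still removing valence electrons, so compare the +1 ions as you would atoms: IE_2 generally rises across a period (higher Z_eff) and falls down a group (larger shell), subject to the usual subshell exceptions.
Valence configurations: Ca⁺ [Ar]4s¹, C⁺ [He]2s²2p¹.
Tabulated IE_2 (kJ/mol): Ca 1145, C 2353.
Overall IE_2 order: Ca < C.

Ca < C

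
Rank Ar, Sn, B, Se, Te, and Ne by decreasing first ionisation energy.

Ne, Ar, Se, Te, B, Sn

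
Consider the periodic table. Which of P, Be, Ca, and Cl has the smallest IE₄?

Consider each +3 ion: P³⁺ still has 2 valence electrons; Be³⁺ is already 1 electron into the core; Ca³⁺ is already 1 electron into the core; Cl³⁺ still has 4 valence electrons.
Core electrons are held far more tightly than valence electrons, so Ca and Be top the IE_4 order.
Valence configurations: P³⁺ [Ne]3s², Cl³⁺ [Ne]3s²3p².
The numbers (kJ/mol): P 4964, Be 21007, Ca 6491, Cl 5159.
Hence IE_4: P < Cl < Ca < Be.

P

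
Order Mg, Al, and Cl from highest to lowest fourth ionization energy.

Al > Mg > Cl

Consider each +3 ion: Mg³⁺ is already 1 electron into the core; Al³⁺ is the bare [Ne] core; Cl³⁺ still has 4 valence electrons.
Core electrons are held far more tightly than valence electrons, so Mg and Al top the IE_4 order.
Tabulated IE_4 (kJ/mol): Mg 10543, Al 11577, Cl 5159.
Hence IE_4: Cl < Mg < Al.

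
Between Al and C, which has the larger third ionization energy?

IE_3 is the cost of taking one more electron from the +2 cation: Al²⁺ still has 1 valence electron; C²⁺ still has 2 valence electrons.
All are still removing valence electrons, so compare the +2 ions as you would atoms: IE_3 generally rises across a period (higher Z_eff) and falls down a group (larger shell), subject to the usual subshell exceptions.
Valence configurations: Al²⁺ [Ne]3s¹, C²⁺ [He]2s².
Tabulated IE_3 (kJ/mol): Al 2745, C 4620.
So the third ionization energies run Al < C.

C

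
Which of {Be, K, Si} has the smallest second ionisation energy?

Si

Consider each +1 ion: Be⁺ still has 1 valence electron; K⁺ is the bare [Ar] core; Si⁺ still has 3 valence electrons.
Core electrons are held far more tightly than valence electrons, so K tops the IE_2 order.
Valence configurations: Be⁺ [He]2s¹, Si⁺ [Ne]3s²3p¹.
Approximate IE_2 values (kJ/mol): Be 1757, K 3052, Si 1577.
So the second ionization energies run Si < Be < K.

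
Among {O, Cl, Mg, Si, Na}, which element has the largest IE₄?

Mg

Consider each +3 ion: O³⁺ still has 3 valence electrons; Cl³⁺ still has 4 valence electrons; Mg³⁺ is already 1 electron into the core; Si³⁺ still has 1 valence electron; Na³⁺ is already 2 electrons into the core.
Breaking into a closed-shell core is much more expensive than removing a leftover valence electron — Na and Mg have the largest IE_4 here.
Valence configurations: O³⁺ [He]2s²2p¹, Cl³⁺ [Ne]3s²3p², Si³⁺ [Ne]3s¹.
Approximate IE_4 values (kJ/mol): O 7469, Cl 5159, Mg 10543, Si 4356, Na 9543.
So the fourth ionization energies run Si < Cl < O < Na < Mg.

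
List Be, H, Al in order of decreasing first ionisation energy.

H, Be, Al

H is in period 1, group 1; Be is in period 2, group 2; Al is in period 3, group 13.
First ionization energy rises across a period (greater Z_eff holds electrons more tightly) and falls down a group (valence electrons are farther from the nucleus).
A diagonal step moves right (one effect) and down (the opposite effect) at once.
Be > Al: the two effects oppose for this pair; the down-group effect wins (900 vs 578 kJ/mol).
H > Be: period and group pull opposite ways; the down-group shift dominates (1312 vs 900 kJ/mol).
Approximate values (kJ/mol): H 1312, Be 900, Al 578.
So from highest to lowest: H > Be > Al.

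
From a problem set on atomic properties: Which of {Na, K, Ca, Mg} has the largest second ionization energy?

Na

After 1 electron has been removed, what remains? Na⁺ is the bare [Ne] core; K⁺ is the bare [Ar] core; Ca⁺ still has 1 valence electron; Mg⁺ still has 1 valence electron.
Breaking into a closed-shell core is much more expensive than removing a leftover valence electron — K and Na have the largest IE_2 here.
Valence configurations: Ca⁺ [Ar]4s¹, Mg⁺ [Ne]3s¹.
Tabulated IE_2 (kJ/mol): Na 4562, K 3052, Ca 1145, Mg 1451.
So the second ionization energies run Ca < Mg < K < Na.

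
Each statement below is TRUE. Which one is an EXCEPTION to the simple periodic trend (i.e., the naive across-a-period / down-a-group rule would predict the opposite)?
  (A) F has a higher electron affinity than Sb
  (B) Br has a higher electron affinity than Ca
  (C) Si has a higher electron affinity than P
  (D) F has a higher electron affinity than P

(C)

The general trend: electron affinity increases across a period and decreases down a group.
(A) F (period 2, group 17) vs Sb (period 5, group 15): the stated order agrees with the simple trend.
(B) Br (period 4, group 17) vs Ca (period 4, group 2): the stated order agrees with the simple trend.
(C) Si (period 3, group 14) vs P (period 3, group 15): the stated order contradicts the simple trend.
(D) F (period 2, group 17) vs P (period 3, group 15): the stated order agrees with the simple trend.
The exception is (C): adding an electron to P's half-filled 3p³ is unfavourable, so Si (3p²) has the more exothermic EA.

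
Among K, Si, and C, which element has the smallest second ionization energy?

The second ionization energy removes an electron from the +1 ion. For each element: K⁺ is the bare [Ar] core; Si⁺ still has 3 valence electrons; C⁺ still has 3 valence electrons.
Pulling an electron out of a noble-gas core costs far more than removing a remaining valence electron, so K sits at the high end of IE_2.
Valence configurations: Si⁺ [Ne]3s²3p¹, C⁺ [He]2s²2p¹.
The numbers (kJ/mol): K 3052, Si 1577, C 2353.
Hence IE_2: Si < C < K.

Si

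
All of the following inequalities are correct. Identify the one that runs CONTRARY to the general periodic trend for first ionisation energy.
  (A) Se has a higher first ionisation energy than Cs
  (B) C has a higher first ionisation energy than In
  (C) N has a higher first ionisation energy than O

The general trend: first ionisation energy increases across a period and decreases down a group.
(A) Se (period 4, group 16) vs Cs (period 6, group 1): the stated order agrees with the simple trend.
(B) C (period 2, group 14) vs In (period 5, group 13): the stated order agrees with the simple trend.
(C) N (period 2, group 15) vs O (period 2, group 16): the stated order contradicts the simple trend.
The exception is (C): pairing an electron in O's 2p⁴ costs repulsion energy, so O ionizes more easily than half-filled N (2p³).

(C)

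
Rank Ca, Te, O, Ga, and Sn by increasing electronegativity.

Ca < Ga < Sn < Te < O

Electronegativity increases across a period and decreases down a group, tracking effective nuclear charge and atomic size.
Neither a single period nor a single group — weigh both effects.
Ga > Ca: Ga lies to the right of Ca in period 4, so the across-period effect alone puts Ga higher.
Sn > Ga: the two effects oppose for this pair; the across-period effect wins (1.96 vs 1.81).
Te > Sn: Te lies to the right of Sn in period 5, so the across-period effect alone puts Te higher.
O > Te: O sits above Te in group 16, so the down-group effect alone puts O higher.
Approximate values (Pauling): O 3.44, Ca 1.00, Ga 1.81, Sn 1.96, Te 2.10.
So from lowest to highest: Ca < Ga < Sn < Te < O.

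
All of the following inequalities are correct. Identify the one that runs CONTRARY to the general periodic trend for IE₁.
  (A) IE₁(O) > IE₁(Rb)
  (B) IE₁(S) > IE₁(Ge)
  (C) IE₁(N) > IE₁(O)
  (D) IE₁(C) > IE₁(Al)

The general trend: IE₁ increases across a period and decreases down a group.
(A) O (period 2, group 16) vs Rb (period 5, group 1): the stated order agrees with the simple trend.
(B) S (period 3, group 16) vs Ge (period 4, group 14): the stated order agrees with the simple trend.
(C) N (period 2, group 15) vs O (period 2, group 16): the stated order contradicts the simple trend.
(D) C (period 2, group 14) vs Al (period 3, group 13): the stated order agrees with the simple trend.
The exception is (C): pairing an electron in O's 2p⁴ costs repulsion energy, so O ionizes more easily than half-filled N (2p³).

(C)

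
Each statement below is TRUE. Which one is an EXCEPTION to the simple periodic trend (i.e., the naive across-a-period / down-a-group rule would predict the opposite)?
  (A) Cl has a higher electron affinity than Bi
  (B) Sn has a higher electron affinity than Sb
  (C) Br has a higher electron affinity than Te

The general trend: electron affinity increases across a period and decreases down a group.
(A) Cl (period 3, group 17) vs Bi (period 6, group 15): the stated order agrees with the simple trend.
(B) Sn (period 5, group 14) vs Sb (period 5, group 15): the stated order contradicts the simple trend.
(C) Br (period 4, group 17) vs Te (period 5, group 16): the stated order agrees with the simple trend.
The exception is (B): adding an electron to Sb's half-filled 5p³ is unfavourable, so Sn has the more exothermic EA.

(B)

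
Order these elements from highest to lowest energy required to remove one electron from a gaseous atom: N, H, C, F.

F > N > H > C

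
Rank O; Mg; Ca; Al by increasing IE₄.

Ca < O < Mg < Al

Consider each +3 ion: O³⁺ still has 3 valence electrons; Mg³⁺ is already 1 electron into the core; Ca³⁺ is already 1 electron into the core; Al³⁺ is the bare [Ne] core.
Usually core removal costs more than valence removal, but here the competition is close: a tightly held n=2 valence electron can cost more to remove than an n=3 core electron, so the actual values have to decide it.
Tabulated IE_4 (kJ/mol): O 7469, Mg 10543, Ca 6491, Al 11577.
Overall IE_4 order: Ca < O < Mg < Al.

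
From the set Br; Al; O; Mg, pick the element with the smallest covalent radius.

O

O is in period 2, group 16; Mg is in period 3, group 2; Al is in period 3, group 13; Br is in period 4, group 17.
Radius decreases left→right (rising Z_eff, same n) and increases top→bottom (higher n).
These span different periods and groups, so the two trends combine.
Br > O: period and group pull opposite ways; the down-group shift dominates (114 vs 63 pm).
Al > Br: the two effects oppose for this pair; the across-period effect wins (126 vs 114 pm).
Mg > Al: both are in period 3; the period trend gives Mg the larger value.
For reference (pm): O 63, Mg 139, Al 126, Br 114.
The smallest covalent radius among these belongs to O.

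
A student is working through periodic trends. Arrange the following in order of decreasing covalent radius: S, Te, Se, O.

Atomic radius shrinks across a period as nuclear charge pulls the same shell inward, and grows down a group as new shells are added.
All are in group 16, so atomic radius increases down the group.
So from largest to smallest: Te > Se > S > O.

Te > Se > S > O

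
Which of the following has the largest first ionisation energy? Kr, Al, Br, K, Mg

Removing the outermost electron gets harder across a period and easier down a group.
These span different periods and groups, so the two trends combine.
Al > K: relative to K, both the across-period and down-group shifts push Al's first ionization energy up.
Mg > Al: this pair runs against the simple trend — see the exception note.
Br > Mg: the two effects oppose for this pair; the across-period effect wins (1140 vs 738 kJ/mol).
Kr > Br: Kr lies to the right of Br in period 4, so the across-period effect alone puts Kr higher.
Note the exception: Mg has a higher first ionization energy than Al, contrary to the simple trend — Al's single 3p electron is easier to remove than one from Mg's filled 3s².
For reference (kJ/mol): Mg 738, Al 578, K 419, Br 1140, Kr 1351.
The largest first ionisation energy among these belongs to Kr.

Kr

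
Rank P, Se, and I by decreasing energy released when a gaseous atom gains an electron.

P is in period 3, group 15; Se is in period 4, group 16; I is in period 5, group 17.
Atoms with high Z_eff and room in the valence shell (especially the halogens) have the most exothermic electron affinities.
A diagonal step moves right (one effect) and down (the opposite effect) at once.
Se > P: period and group pull opposite ways; the across-period shift dominates (195 vs 72 kJ/mol).
I > Se: the two effects oppose for this pair; the across-period effect wins (295 vs 195 kJ/mol).
Tabulated electron affinity (kJ/mol): P 72, Se 195, I 295.
So from highest to lowest: I > Se > P.

I, Se, P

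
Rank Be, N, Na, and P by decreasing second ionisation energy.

After 1 electron has been removed, what remains? Be⁺ still has 1 valence electron; N⁺ still has 4 valence electrons; Na⁺ is the bare [Ne] core; P⁺ still has 4 valence electrons.
Core electrons are held far more tightly than valence electrons, so Na tops the IE_2 order.
Valence configurations: Be⁺ [He]2s¹, N⁺ [He]2s²2p², P⁺ [Ne]3s²3p².
Tabulated IE_2 (kJ/mol): Be 1757, N 2856, Na 4562, P 1907.
Hence IE_2: Be < P < N < Na.

Na > N > P > Be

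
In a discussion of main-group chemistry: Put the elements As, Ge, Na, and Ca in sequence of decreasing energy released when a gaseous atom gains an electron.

Ge > As > Na > Ca

Na is in period 3, group 1; Ca is in period 4, group 2; Ge is in period 4, group 14; As is in period 4, group 15.
EA tends to increase across a period and decrease down a group, though the pattern is less regular than for IE or radius.
These span different periods and groups, so the two trends combine.
Na > Ca: the two effects oppose for this pair; the down-group effect wins (53 vs 2 kJ/mol).
As > Na: period and group pull opposite ways; the across-period shift dominates (78 vs 53 kJ/mol).
Ge > As: this pair runs against the simple trend — see the exception note.
Note the exception: Ge has a higher electron affinity than As, contrary to the simple trend — adding an electron to As's half-filled 4p³ is unfavourable, so Ge (4p²) has the more exothermic EA.
Tabulated electron affinity (kJ/mol): Na 53, Ca 2, Ge 119, As 78.
So from highest to lowest: Ge > As > Na > Ca.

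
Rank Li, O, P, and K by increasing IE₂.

IE_2 is the cost of taking one more electron from the +1 cation: Li⁺ is the bare [He] core; O⁺ still has 5 valence electrons; P⁺ still has 4 valence electrons; K⁺ is the bare [Ar] core.
Usually core removal costs more than valence removal, but here the competition is close: a tightly held n=2 valence electron can cost more to remove than an n=3 core electron, so the actual values have to decide it.
Valence configurations: O⁺ [He]2s²2p³, P⁺ [Ne]3s²3p².
Tabulated IE_2 (kJ/mol): Li 7298, O 3388, P 1907, K 3052.
Putting it together, IE_2: P < K < O < Li.

P, K, O, Li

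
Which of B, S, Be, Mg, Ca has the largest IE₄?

B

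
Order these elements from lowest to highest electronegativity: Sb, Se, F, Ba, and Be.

Ba < Be < Sb < Se < F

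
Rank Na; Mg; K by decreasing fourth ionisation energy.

Mg, Na, K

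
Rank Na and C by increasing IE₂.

C < Na

After 1 electron has been removed, what remains? Na⁺ is the bare [Ne] core; C⁺ still has 3 valence electrons.
Core electrons are held far more tightly than valence electrons, so Na tops the IE_2 order.
Approximate IE_2 values (kJ/mol): Na 4562, C 2353.
Overall IE_2 order: C < Na.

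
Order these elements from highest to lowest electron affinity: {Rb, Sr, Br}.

Br > Rb > Sr

Br is in period 4, group 17; Rb is in period 5, group 1; Sr is in period 5, group 2.
EA tends to increase across a period and decrease down a group, though the pattern is less regular than for IE or radius.
Here both period and group differ, so the two effects have to be weighed against each other.
Rb > Sr: this pair runs against the simple trend — see the exception note.
Br > Rb: relative to Rb, both the across-period and down-group shifts push Br's electron affinity up.
Note the exception: Rb has a higher electron affinity than Sr, contrary to the simple trend — adding an electron to Sr (ns²) has to open a new, higher-energy np subshell, which is unfavourable.
For reference (kJ/mol): Br 325, Rb 47, Sr 5.
So from highest to lowest: Br > Rb > Sr.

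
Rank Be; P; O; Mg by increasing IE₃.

P < O < Mg < Be

Consider each +2 ion: Be²⁺ is the bare [He] core; P²⁺ still has 3 valence electrons; O²⁺ still has 4 valence electrons; Mg²⁺ is the bare [Ne] core.
Core electrons are held far more tightly than valence electrons, so Mg and Be top the IE_3 order.
Valence configurations: P²⁺ [Ne]3s²3p¹, O²⁺ [He]2s²2p².
Approximate IE_3 values (kJ/mol): Be 14849, P 2914, O 5300, Mg 7733.
Overall IE_3 order: P < O < Mg < Be.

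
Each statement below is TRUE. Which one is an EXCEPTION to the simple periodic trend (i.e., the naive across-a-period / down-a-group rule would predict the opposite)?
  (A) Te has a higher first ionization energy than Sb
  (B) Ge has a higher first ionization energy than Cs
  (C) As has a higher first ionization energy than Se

(C)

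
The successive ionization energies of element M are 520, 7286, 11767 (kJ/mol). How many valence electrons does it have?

1

Look for the largest jump between consecutive ionization energies: IE2/IE1 ≈ 14.0, far larger than any earlier ratio.
That jump marks the point where a core electron is being removed. So the atom has 1 valence electron.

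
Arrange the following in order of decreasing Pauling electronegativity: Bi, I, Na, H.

Atoms toward the upper right of the periodic table pull bonding electrons most strongly.
These span different periods and groups, so the two trends combine.
Bi > Na: period and group pull opposite ways; the across-period shift dominates (2.02 vs 0.93).
H > Bi: period and group pull opposite ways; the down-group shift dominates (2.20 vs 2.02).
I > H: the two effects oppose for this pair; the across-period effect wins (2.66 vs 2.20).
For reference (Pauling): H 2.20, Na 0.93, I 2.66, Bi 2.02.
So from highest to lowest: I > H > Bi > Na.

I > H > Bi > Na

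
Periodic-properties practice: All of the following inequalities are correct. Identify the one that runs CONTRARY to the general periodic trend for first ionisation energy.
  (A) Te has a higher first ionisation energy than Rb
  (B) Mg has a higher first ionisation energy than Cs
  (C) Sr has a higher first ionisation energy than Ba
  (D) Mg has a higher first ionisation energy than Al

(D)

The general trend: first ionisation energy increases across a period and decreases down a group.
(A) Te (period 5, group 16) vs Rb (period 5, group 1): the stated order agrees with the simple trend.
(B) Mg (period 3, group 2) vs Cs (period 6, group 1): the stated order agrees with the simple trend.
(C) Sr (period 5, group 2) vs Ba (period 6, group 2): the stated order agrees with the simple trend.
(D) Mg (period 3, group 2) vs Al (period 3, group 13): the stated order contradicts the simple trend.
The exception is (D): Al's single 3p electron is easier to remove than one from Mg's filled 3s².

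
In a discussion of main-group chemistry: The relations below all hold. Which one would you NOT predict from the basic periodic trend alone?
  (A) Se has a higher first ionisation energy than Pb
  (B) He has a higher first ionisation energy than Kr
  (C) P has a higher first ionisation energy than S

(C)

The general trend: first ionisation energy increases across a period and decreases down a group.
(A) Se (period 4, group 16) vs Pb (period 6, group 14): the stated order agrees with the simple trend.
(B) He (period 1, group 18) vs Kr (period 4, group 18): the stated order agrees with the simple trend.
(C) P (period 3, group 15) vs S (period 3, group 16): the stated order contradicts the simple trend.
The exception is (C): S (3p⁴) ionizes more easily than half-filled P (3p³) because the paired 3p electron in S is pushed out by e⁻–e⁻ repulsion.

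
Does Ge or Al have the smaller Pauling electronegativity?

Smaller atoms with higher effective nuclear charge are more electronegative.
Neither a single period nor a single group — weigh both effects.
Ge > Al: period and group pull opposite ways; the across-period shift dominates (2.01 vs 1.61).
Tabulated electronegativity (Pauling): Al 1.61, Ge 2.01.
So Al has the smaller Pauling electronegativity (Al < Ge).

Al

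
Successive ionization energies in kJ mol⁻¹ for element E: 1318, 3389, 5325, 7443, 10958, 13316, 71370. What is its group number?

Look for the largest jump between consecutive ionization energies: IE7/IE6 ≈ 5.4, far larger than any earlier ratio.
That jump marks the point where a core electron is being removed. So the atom has 6 valence electrons.
A main-group element with 6 valence electrons is in group 16.

Group 16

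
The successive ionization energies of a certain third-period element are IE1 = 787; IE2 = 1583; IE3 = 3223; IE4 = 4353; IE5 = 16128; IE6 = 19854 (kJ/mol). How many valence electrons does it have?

4

Look for the largest jump between consecutive ionization energies: IE5/IE4 ≈ 3.7, far larger than any earlier ratio.
That jump marks the point where a core electron is being removed. So the atom has 4 valence electrons.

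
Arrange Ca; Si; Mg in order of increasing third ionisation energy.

Si < Ca < Mg

IE_3 is the cost of taking one more electron from the +2 cation: Ca²⁺ is the bare [Ar] core; Si²⁺ still has 2 valence electrons; Mg²⁺ is the bare [Ne] core.
Breaking into a closed-shell core is much more expensive than removing a leftover valence electron — Ca and Mg have the largest IE_3 here.
The numbers (kJ/mol): Ca 4912, Si 3232, Mg 7733.
Overall IE_3 order: Si < Ca < Mg.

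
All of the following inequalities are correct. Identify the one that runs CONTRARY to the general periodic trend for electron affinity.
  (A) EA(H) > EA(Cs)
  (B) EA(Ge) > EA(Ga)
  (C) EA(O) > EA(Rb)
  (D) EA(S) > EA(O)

(D)

The general trend: electron affinity increases across a period and decreases down a group.
(A) H (period 1, group 1) vs Cs (period 6, group 1): the stated order agrees with the simple trend.
(B) Ge (period 4, group 14) vs Ga (period 4, group 13): the stated order agrees with the simple trend.
(C) O (period 2, group 16) vs Rb (period 5, group 1): the stated order agrees with the simple trend.
(D) S (period 3, group 16) vs O (period 2, group 16): the stated order contradicts the simple trend.
The exception is (D): the compact 2p subshell of O repels the added electron more than S's larger 3p does.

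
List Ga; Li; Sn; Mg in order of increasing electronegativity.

Li < Mg < Ga < Sn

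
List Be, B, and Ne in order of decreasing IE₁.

Ne, Be, B

Be is in period 2, group 2; B is in period 2, group 13; Ne is in period 2, group 18.
First ionization energy rises across a period (greater Z_eff holds electrons more tightly) and falls down a group (valence electrons are farther from the nucleus).
All lie in period 2; the across-period trend (first ionization energy increases left to right) applies, with the exception below.
Note the exception: Be has a higher first ionization energy than B, contrary to the simple trend — removing B's lone 2p electron is easier than breaking Be's filled 2s².
Approximate values (kJ/mol): Be 900, B 801, Ne 2081.
So from highest to lowest: Ne > Be > B.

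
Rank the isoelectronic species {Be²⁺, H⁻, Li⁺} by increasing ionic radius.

Be²⁺, Li⁺, H⁻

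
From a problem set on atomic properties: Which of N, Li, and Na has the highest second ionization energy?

Li

IE_2 is the cost of taking one more electron from the +1 cation: N⁺ still has 4 valence electrons; Li⁺ is the bare [He] core; Na⁺ is the bare [Ne] core.
Pulling an electron out of a noble-gas core costs far more than removing a remaining valence electron, so Na and Li sit at the high end of IE_2.
The numbers (kJ/mol): N 2856, Li 7298, Na 4562.
Overall IE_2 order: N < Na < Li.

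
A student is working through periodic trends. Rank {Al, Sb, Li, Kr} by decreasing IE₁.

Removing the outermost electron gets harder across a period and easier down a group.
These span different periods and groups, so the two trends combine.
Al > Li: period and group pull opposite ways; the across-period shift dominates (578 vs 520 kJ/mol).
Sb > Al: the two effects oppose for this pair; the across-period effect wins (831 vs 578 kJ/mol).
Kr > Sb: both effects reinforce here, so Kr is clearly the higher of the two.
Tabulated first ionization energy (kJ/mol): Li 520, Al 578, Kr 1351, Sb 831.
So from highest to lowest: Kr > Sb > Al > Li.

Kr > Sb > Al > Li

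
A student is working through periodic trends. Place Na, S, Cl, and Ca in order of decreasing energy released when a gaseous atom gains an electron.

Electron affinity generally becomes more exothermic across a period toward the halogens and less exothermic down a group.
Neither a single period nor a single group — weigh both effects.
Na > Ca: the two effects oppose for this pair; the down-group effect wins (53 vs 2 kJ/mol).
S > Na: both are in period 3; the period trend gives S the larger value.
Cl > S: Cl lies to the right of S in period 3, so the across-period effect alone puts Cl higher.
Tabulated electron affinity (kJ/mol): Na 53, S 200, Cl 349, Ca 2.
So from highest to lowest: Cl > S > Na > Ca.

Cl > S > Na > Ca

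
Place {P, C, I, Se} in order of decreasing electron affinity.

C is in period 2, group 14; P is in period 3, group 15; Se is in period 4, group 16; I is in period 5, group 17.
EA tends to increase across a period and decrease down a group, though the pattern is less regular than for IE or radius.
These sit on a diagonal, where the across-period and down-group effects partly cancel.
C > P: period and group pull opposite ways; the down-group shift dominates (122 vs 72 kJ/mol).
Se > C: period and group pull opposite ways; the across-period shift dominates (195 vs 122 kJ/mol).
I > Se: period and group pull opposite ways; the across-period shift dominates (295 vs 195 kJ/mol).
Approximate values (kJ/mol): C 122, P 72, Se 195, I 295.
So from highest to lowest: I > Se > C > P.

I > Se > C > P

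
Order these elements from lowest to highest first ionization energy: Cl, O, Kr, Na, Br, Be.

Na < Be < Br < Cl < O < Kr

Removing the outermost electron gets harder across a period and easier down a group.
These span different periods and groups, so the two trends combine.
Be > Na: relative to Na, both the across-period and down-group shifts push Be's first ionization energy up.
Br > Be: the two effects oppose for this pair; the across-period effect wins (1140 vs 900 kJ/mol).
Cl > Br: Cl sits above Br in group 17, so the down-group effect alone puts Cl higher.
O > Cl: period and group pull opposite ways; the down-group shift dominates (1314 vs 1251 kJ/mol).
Kr > O: the two effects oppose for this pair; the across-period effect wins (1351 vs 1314 kJ/mol).
Approximate values (kJ/mol): Be 900, O 1314, Na 496, Cl 1251, Br 1140, Kr 1351.
So from lowest to highest: Na < Be < Br < Cl < O < Kr.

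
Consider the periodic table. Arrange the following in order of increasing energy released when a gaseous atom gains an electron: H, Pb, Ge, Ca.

Ca < Pb < H < Ge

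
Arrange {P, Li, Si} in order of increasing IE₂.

Si < P < Li

The second ionization energy removes an electron from the +1 ion. For each element: P⁺ still has 4 valence electrons; Li⁺ is the bare [He] core; Si⁺ still has 3 valence electrons.
Pulling an electron out of a noble-gas core costs far more than removing a remaining valence electron, so Li sits at the high end of IE_2.
Valence configurations: P⁺ [Ne]3s²3p², Si⁺ [Ne]3s²3p¹.
The numbers (kJ/mol): P 1907, Li 7298, Si 1577.
Hence IE_2: Si < P < Li.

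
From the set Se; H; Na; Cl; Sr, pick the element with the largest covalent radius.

H is in period 1, group 1; Na is in period 3, group 1; Cl is in period 3, group 17; Se is in period 4, group 16; Sr is in period 5, group 2.
Across a period the added protons contract the valence shell; down a group each new principal shell makes the atom larger.
Neither a single period nor a single group — weigh both effects.
Cl > H: the two effects oppose for this pair; the down-group effect wins (99 vs 32 pm).
Se > Cl: both effects reinforce here, so Se is clearly the larger of the two.
Na > Se: the two effects oppose for this pair; the across-period effect wins (155 vs 116 pm).
Sr > Na: period and group pull opposite ways; the down-group shift dominates (185 vs 155 pm).
Approximate values (pm): H 32, Na 155, Cl 99, Se 116, Sr 185.
The largest covalent radius among these belongs to Sr.

Sr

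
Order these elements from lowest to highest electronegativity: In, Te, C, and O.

Atoms toward the upper right of the periodic table pull bonding electrons most strongly.
Neither a single period nor a single group — weigh both effects.
Te > In: both are in period 5; the period trend gives Te the larger value.
C > Te: the two effects oppose for this pair; the down-group effect wins (2.55 vs 2.10).
O > C: O lies to the right of C in period 2, so the across-period effect alone puts O higher.
Approximate values (Pauling): C 2.55, O 3.44, In 1.78, Te 2.10.
So from lowest to highest: In < Te < C < O.

In < Te < C < O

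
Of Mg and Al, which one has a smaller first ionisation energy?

Al

Mg is in period 3, group 2; Al is in period 3, group 13.
Across a period the outer electron is held more tightly (higher IE₁); down a group it sits in a higher shell, more shielded, and comes off more easily.
All lie in period 3; the across-period trend (first ionization energy increases left to right) applies, with the exception below.
Note the exception: Mg has a higher first ionization energy than Al, contrary to the simple trend — Al's single 3p electron is easier to remove than one from Mg's filled 3s².
For reference (kJ/mol): Mg 738, Al 578.
So Al has the smaller first ionisation energy (Al < Mg).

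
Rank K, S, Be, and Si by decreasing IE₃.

Consider each +2 ion: K²⁺ is already 1 electron into the core; S²⁺ still has 4 valence electrons; Be²⁺ is the bare [He] core; Si²⁺ still has 2 valence electrons.
Pulling an electron out of a noble-gas core costs far more than removing a remaining valence electron, so K and Be sit at the high end of IE_3.
Valence configurations: S²⁺ [Ne]3s²3p², Si²⁺ [Ne]3s².
Tabulated IE_3 (kJ/mol): K 4420, S 3357, Be 14849, Si 3232.
So the third ionization energies run Si < S < K < Be.

Be, K, S, Si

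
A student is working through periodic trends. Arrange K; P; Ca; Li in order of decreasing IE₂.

Li > K > P > Ca

The second ionization energy removes an electron from the +1 ion. For each element: K⁺ is the bare [Ar] core; P⁺ still has 4 valence electrons; Ca⁺ still has 1 valence electron; Li⁺ is the bare [He] core.
Pulling an electron out of a noble-gas core costs far more than removing a remaining valence electron, so K and Li sit at the high end of IE_2.
Valence configurations: P⁺ [Ne]3s²3p², Ca⁺ [Ar]4s¹.
Approximate IE_2 values (kJ/mol): K 3052, P 1907, Ca 1145, Li 7298.
Overall IE_2 order: Ca < P < K < Li.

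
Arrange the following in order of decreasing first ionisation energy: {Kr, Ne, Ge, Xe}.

Ne, Kr, Xe, Ge

Ne is in period 2, group 18; Ge is in period 4, group 14; Kr is in period 4, group 18; Xe is in period 5, group 18.
IE₁ increases left→right with effective nuclear charge and decreases top→bottom as the valence shell moves farther out.
Here both period and group differ, so the two effects have to be weighed against each other.
Xe > Ge: period and group pull opposite ways; the across-period shift dominates (1170 vs 762 kJ/mol).
Kr > Xe: Kr sits above Xe in group 18, so the down-group effect alone puts Kr higher.
Ne > Kr: they share group 18; the group trend gives Ne the larger value.
Tabulated first ionization energy (kJ/mol): Ne 2081, Ge 762, Kr 1351, Xe 1170.
So from highest to lowest: Ne > Kr > Xe > Ge.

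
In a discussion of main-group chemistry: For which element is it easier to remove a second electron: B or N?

B

After 1 electron has been removed, what remains? B⁺ still has 2 valence electrons; N⁺ still has 4 valence electrons.
All are still removing valence electrons, so compare the +1 ions as you would atoms: IE_2 generally rises across a period (higher Z_eff) and falls down a group (larger shell), subject to the usual subshell exceptions.
Valence configurations: B⁺ [He]2s², N⁺ [He]2s²2p².
Tabulated IE_2 (kJ/mol): B 2427, N 2856.
Putting it together, IE_2: B < N.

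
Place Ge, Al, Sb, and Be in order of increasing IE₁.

Be is in period 2, group 2; Al is in period 3, group 13; Ge is in period 4, group 14; Sb is in period 5, group 15.
IE₁ increases left→right with effective nuclear charge and decreases top→bottom as the valence shell moves farther out.
These sit on a diagonal, where the across-period and down-group effects partly cancel.
Ge > Al: the two effects oppose for this pair; the across-period effect wins (762 vs 578 kJ/mol).
Sb > Ge: the two effects oppose for this pair; the across-period effect wins (831 vs 762 kJ/mol).
Be > Sb: period and group pull opposite ways; the down-group shift dominates (900 vs 831 kJ/mol).
Tabulated first ionization energy (kJ/mol): Be 900, Al 578, Ge 762, Sb 831.
So from lowest to highest: Al < Ge < Sb < Be.

Al < Ge < Sb < Be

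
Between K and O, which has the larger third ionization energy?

The third ionization energy removes an electron from the +2 ion. For each element: K²⁺ is already 1 electron into the core; O²⁺ still has 4 valence electrons.
Usually core removal costs more than valence removal, but here the competition is close: a tightly held n=2 valence electron can cost more to remove than an n=3 core electron, so the actual values have to decide it.
Tabulated IE_3 (kJ/mol): K 4420, O 5300.
Overall IE_3 order: K < O.

O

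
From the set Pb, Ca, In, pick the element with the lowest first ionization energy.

Ca is in period 4, group 2; In is in period 5, group 13; Pb is in period 6, group 14.
First ionization energy rises across a period (greater Z_eff holds electrons more tightly) and falls down a group (valence electrons are farther from the nucleus).
These sit on a diagonal, where the across-period and down-group effects partly cancel.
Ca > In: period and group pull opposite ways; the down-group shift dominates (590 vs 558 kJ/mol).
Pb > Ca: period and group pull opposite ways; the across-period shift dominates (716 vs 590 kJ/mol).
For reference (kJ/mol): Ca 590, In 558, Pb 716.
The lowest first ionization energy among these belongs to In.

In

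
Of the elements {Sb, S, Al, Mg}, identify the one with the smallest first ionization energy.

Al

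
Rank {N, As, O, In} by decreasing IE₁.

N, O, As, In

N is in period 2, group 15; O is in period 2, group 16; As is in period 4, group 15; In is in period 5, group 13.
First ionization energy rises across a period (greater Z_eff holds electrons more tightly) and falls down a group (valence electrons are farther from the nucleus).
These span different periods and groups, so the two trends combine.
As > In: both effects reinforce here, so As is clearly the higher of the two.
O > As: both effects reinforce here, so O is clearly the higher of the two.
N > O: this pair runs against the simple trend — see the exception note.
Note the exception: N has a higher first ionization energy than O, contrary to the simple trend — pairing an electron in O's 2p⁴ costs repulsion energy, so O ionizes more easily than half-filled N (2p³).
Tabulated first ionization energy (kJ/mol): N 1402, O 1314, As 947, In 558.
So from highest to lowest: N > O > As > In.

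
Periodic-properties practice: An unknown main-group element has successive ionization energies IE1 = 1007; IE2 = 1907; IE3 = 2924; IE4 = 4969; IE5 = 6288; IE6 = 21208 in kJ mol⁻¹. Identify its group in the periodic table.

Group 15

Look for the largest jump between consecutive ionization energies: IE6/IE5 ≈ 3.4, far larger than any earlier ratio.
That jump marks the point where a core electron is being removed. So the atom has 5 valence electrons.
A main-group element with 5 valence electrons is in group 15.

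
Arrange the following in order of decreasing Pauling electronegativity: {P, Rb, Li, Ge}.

Atoms toward the upper right of the periodic table pull bonding electrons most strongly.
These span different periods and groups, so the two trends combine.
Li > Rb: they share group 1; the group trend gives Li the larger value.
Ge > Li: period and group pull opposite ways; the across-period shift dominates (2.01 vs 0.98).
P > Ge: relative to Ge, both the across-period and down-group shifts push P's electronegativity up.
Approximate values (Pauling): Li 0.98, P 2.19, Ge 2.01, Rb 0.82.
So from highest to lowest: P > Ge > Li > Rb.

P > Ge > Li > Rb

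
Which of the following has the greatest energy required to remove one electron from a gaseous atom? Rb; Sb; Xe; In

Rb is in period 5, group 1; In is in period 5, group 13; Sb is in period 5, group 15; Xe is in period 5, group 18.
IE₁ increases left→right with effective nuclear charge and decreases top→bottom as the valence shell moves farther out.
All lie in period 5, so first ionization energy increases left to right.
The greatest energy required to remove one electron from a gaseous atom among these belongs to Xe.

Xe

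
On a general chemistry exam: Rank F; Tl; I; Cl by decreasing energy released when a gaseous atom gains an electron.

Cl > F > I > Tl

F is in period 2, group 17; Cl is in period 3, group 17; I is in period 5, group 17; Tl is in period 6, group 13.
Electron affinity generally becomes more exothermic across a period toward the halogens and less exothermic down a group.
These span different periods and groups, so the two trends combine.
I > Tl: relative to Tl, both the across-period and down-group shifts push I's electron affinity up.
F > I: they share group 17; the group trend gives F the larger value.
Cl > F: this pair runs against the simple trend — see the exception note.
Note the exception: Cl has a higher electron affinity than F, contrary to the simple trend — F's small 2p subshell makes the incoming electron feel strong e⁻–e⁻ repulsion, so Cl actually releases more energy on gaining an electron.
Approximate values (kJ/mol): F 328, Cl 349, I 295, Tl 19.
So from highest to lowest: Cl > F > I > Tl.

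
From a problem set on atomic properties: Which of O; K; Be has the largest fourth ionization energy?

After 3 electrons have been removed, what remains? O³⁺ still has 3 valence electrons; K³⁺ is already 2 electrons into the core; Be³⁺ is already 1 electron into the core.
Usually core removal costs more than valence removal, but here the competition is close: a tightly held n=2 valence electron can cost more to remove than an n=3 core electron, so the actual values have to decide it.
Approximate IE_4 values (kJ/mol): O 7469, K 5877, Be 21007.
So the fourth ionization energies run K < O < Be.

Be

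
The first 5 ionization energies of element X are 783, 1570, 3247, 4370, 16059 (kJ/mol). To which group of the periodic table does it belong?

Look for the largest jump between consecutive ionization energies: IE5/IE4 ≈ 3.7, far larger than any earlier ratio.
That jump marks the point where a core electron is being removed. So the atom has 4 valence electrons.
A main-group element with 4 valence electrons is in group 14.

Group 14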